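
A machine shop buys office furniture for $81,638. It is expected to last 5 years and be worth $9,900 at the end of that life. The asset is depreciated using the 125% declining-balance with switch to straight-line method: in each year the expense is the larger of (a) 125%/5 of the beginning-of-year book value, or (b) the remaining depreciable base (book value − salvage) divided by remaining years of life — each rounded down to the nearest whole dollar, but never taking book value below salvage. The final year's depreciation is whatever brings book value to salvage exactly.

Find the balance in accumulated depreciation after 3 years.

$47,723

Depreciable base = $81,638 − $9,900 = $71,738.
Year 1: DB = ⌊$81,638 × 125%/5⌋ = $20,409; SL = ⌊$71,738/5⌋ = $14,347 → take DB $20,409. Book value $61,229.
Year 2: DB = ⌊$61,229 × 125%/5⌋ = $15,307; SL = ⌊$51,329/4⌋ = $12,832 → take DB $15,307. Book value $45,922.
Year 3: DB = ⌊$45,922 × 125%/5⌋ = $11,480; SL = ⌊$36,022/3⌋ = $12,007 → take SL $12,007. Book value $33,915.
Accumulated through year 3 = $81,638 − $33,915 = $47,723.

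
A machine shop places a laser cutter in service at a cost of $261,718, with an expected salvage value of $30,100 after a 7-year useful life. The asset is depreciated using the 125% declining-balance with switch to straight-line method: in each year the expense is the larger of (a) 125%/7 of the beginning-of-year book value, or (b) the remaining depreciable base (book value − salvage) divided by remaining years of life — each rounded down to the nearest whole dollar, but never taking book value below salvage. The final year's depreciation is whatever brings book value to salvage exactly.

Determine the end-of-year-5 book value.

$87,580

Depreciable base = $261,718 − $30,100 = $231,618.
Year 1: DB = ⌊$261,718 × 125%/7⌋ = $46,735; SL = ⌊$231,618/7⌋ = $33,088 → take DB $46,735. Book value $214,983.
Year 2: DB = ⌊$214,983 × 125%/7⌋ = $38,389; SL = ⌊$184,883/6⌋ = $30,813 → take DB $38,389. Book value $176,594.
Year 3: DB = ⌊$176,594 × 125%/7⌋ = $31,534; SL = ⌊$146,494/5⌋ = $29,298 → take DB $31,534. Book value $145,060.
Year 4: DB = ⌊$145,060 × 125%/7⌋ = $25,903; SL = ⌊$114,960/4⌋ = $28,740 → take SL $28,740. Book value $116,320.
Year 5: DB = ⌊$116,320 × 125%/7⌋ = $20,771; SL = ⌊$86,220/3⌋ = $28,740 → take SL $28,740. Book value $87,580.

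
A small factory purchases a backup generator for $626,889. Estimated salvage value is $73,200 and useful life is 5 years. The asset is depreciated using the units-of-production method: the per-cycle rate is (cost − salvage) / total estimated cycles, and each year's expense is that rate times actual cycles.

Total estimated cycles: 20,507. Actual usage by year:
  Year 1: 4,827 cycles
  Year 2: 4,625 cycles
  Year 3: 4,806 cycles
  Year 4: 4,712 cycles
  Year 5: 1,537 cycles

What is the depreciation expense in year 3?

Depreciable base = $626,889 − $73,200 = $553,689.
Rate = $553,689 / 20,507 cycles = $27 per cycle.
Year 1: 4,827 × $27 = $130,329. Book value $496,560.
Year 2: 4,625 × $27 = $124,875. Book value $371,685.
Year 3: 4,806 × $27 = $129,762. Book value $241,923.

$129,762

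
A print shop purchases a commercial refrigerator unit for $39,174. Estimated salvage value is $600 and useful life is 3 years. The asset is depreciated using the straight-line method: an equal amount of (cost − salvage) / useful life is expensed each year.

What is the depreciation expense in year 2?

Depreciable base = $39,174 − $600 = $38,574.
Annual expense = $38,574 / 3 = $12,858.

$12,858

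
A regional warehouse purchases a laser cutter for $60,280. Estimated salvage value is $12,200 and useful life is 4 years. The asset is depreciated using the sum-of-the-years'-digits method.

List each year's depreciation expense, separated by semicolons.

$19,232; $14,424; $9,616; $4,808

Depreciable base = $60,280 − $12,200 = $48,080.
Sum of the years' digits = 4+3+2+1 = 10.
Year 1: $48,080 × 4/10 = $19,232. Book value $41,048.
Year 2: $48,080 × 3/10 = $14,424. Book value $26,624.
Year 3: $48,080 × 2/10 = $9,616. Book value $17,008.
Year 4: $48,080 × 1/10 = $4,808. Book value $12,200.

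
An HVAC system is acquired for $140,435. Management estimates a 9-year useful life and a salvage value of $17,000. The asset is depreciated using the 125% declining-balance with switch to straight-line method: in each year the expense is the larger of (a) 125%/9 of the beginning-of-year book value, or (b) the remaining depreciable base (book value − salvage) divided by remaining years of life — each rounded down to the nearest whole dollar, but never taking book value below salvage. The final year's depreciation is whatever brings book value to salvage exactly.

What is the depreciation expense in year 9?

$12,044

Depreciable base = $140,435 − $17,000 = $123,435.
Year 1: DB = ⌊$140,435 × 125%/9⌋ = $19,504; SL = ⌊$123,435/9⌋ = $13,715 → take DB $19,504. Book value $120,931.
Year 2: DB = ⌊$120,931 × 125%/9⌋ = $16,795; SL = ⌊$103,931/8⌋ = $12,991 → take DB $16,795. Book value $104,136.
Year 3: DB = ⌊$104,136 × 125%/9⌋ = $14,463; SL = ⌊$87,136/7⌋ = $12,448 → take DB $14,463. Book value $89,673.
Year 4: DB = ⌊$89,673 × 125%/9⌋ = $12,454; SL = ⌊$72,673/6⌋ = $12,112 → take DB $12,454. Book value $77,219.
Year 5: DB = ⌊$77,219 × 125%/9⌋ = $10,724; SL = ⌊$60,219/5⌋ = $12,043 → take SL $12,043. Book value $65,176.
Year 6: DB = ⌊$65,176 × 125%/9⌋ = $9,052; SL = ⌊$48,176/4⌋ = $12,044 → take SL $12,044. Book value $53,132.
Year 7: DB = ⌊$53,132 × 125%/9⌋ = $7,379; SL = ⌊$36,132/3⌋ = $12,044 → take SL $12,044. Book value $41,088.
Year 8: DB = ⌊$41,088 × 125%/9⌋ = $5,706; SL = ⌊$24,088/2⌋ = $12,044 → take SL $12,044. Book value $29,044.
Year 9 (final): $29,044 − $17,000 = $12,044. Book value $17,000.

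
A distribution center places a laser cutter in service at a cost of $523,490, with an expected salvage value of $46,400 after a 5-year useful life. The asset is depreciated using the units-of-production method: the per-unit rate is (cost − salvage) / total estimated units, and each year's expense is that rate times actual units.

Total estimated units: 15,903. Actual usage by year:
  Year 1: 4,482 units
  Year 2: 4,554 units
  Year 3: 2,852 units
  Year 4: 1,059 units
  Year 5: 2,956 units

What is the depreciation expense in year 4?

$31,770

Depreciable base = $523,490 − $46,400 = $477,090.
Rate = $477,090 / 15,903 units = $30 per unit.
Year 1: 4,482 × $30 = $134,460. Book value $389,030.
Year 2: 4,554 × $30 = $136,620. Book value $252,410.
Year 3: 2,852 × $30 = $85,560. Book value $166,850.
Year 4: 1,059 × $30 = $31,770. Book value $135,080.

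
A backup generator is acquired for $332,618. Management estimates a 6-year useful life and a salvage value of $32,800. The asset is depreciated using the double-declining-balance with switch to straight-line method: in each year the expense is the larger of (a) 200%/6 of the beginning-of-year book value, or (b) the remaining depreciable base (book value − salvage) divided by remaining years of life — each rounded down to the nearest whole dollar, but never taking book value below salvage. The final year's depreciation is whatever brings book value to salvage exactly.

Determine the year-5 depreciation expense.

$21,901

Depreciable base = $332,618 − $32,800 = $299,818.
Year 1: DB = ⌊$332,618 × 200%/6⌋ = $110,872; SL = ⌊$299,818/6⌋ = $49,969 → take DB $110,872. Book value $221,746.
Year 2: DB = ⌊$221,746 × 200%/6⌋ = $73,915; SL = ⌊$188,946/5⌋ = $37,789 → take DB $73,915. Book value $147,831.
Year 3: DB = ⌊$147,831 × 200%/6⌋ = $49,277; SL = ⌊$115,031/4⌋ = $28,757 → take DB $49,277. Book value $98,554.
Year 4: DB = ⌊$98,554 × 200%/6⌋ = $32,851; SL = ⌊$65,754/3⌋ = $21,918 → take DB $32,851. Book value $65,703.
Year 5: DB = ⌊$65,703 × 200%/6⌋ = $21,901; SL = ⌊$32,903/2⌋ = $16,451 → take DB $21,901. Book value $43,802.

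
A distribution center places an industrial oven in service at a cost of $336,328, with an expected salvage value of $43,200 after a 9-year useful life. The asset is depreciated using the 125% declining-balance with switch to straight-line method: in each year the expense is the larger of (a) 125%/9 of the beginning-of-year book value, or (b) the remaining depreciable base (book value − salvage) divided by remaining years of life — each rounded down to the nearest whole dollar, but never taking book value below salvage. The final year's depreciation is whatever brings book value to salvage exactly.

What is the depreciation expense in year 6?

$28,345

Depreciable base = $336,328 − $43,200 = $293,128.
Year 1: DB = ⌊$336,328 × 125%/9⌋ = $46,712; SL = ⌊$293,128/9⌋ = $32,569 → take DB $46,712. Book value $289,616.
Year 2: DB = ⌊$289,616 × 125%/9⌋ = $40,224; SL = ⌊$246,416/8⌋ = $30,802 → take DB $40,224. Book value $249,392.
Year 3: DB = ⌊$249,392 × 125%/9⌋ = $34,637; SL = ⌊$206,192/7⌋ = $29,456 → take DB $34,637. Book value $214,755.
Year 4: DB = ⌊$214,755 × 125%/9⌋ = $29,827; SL = ⌊$171,555/6⌋ = $28,592 → take DB $29,827. Book value $184,928.
Year 5: DB = ⌊$184,928 × 125%/9⌋ = $25,684; SL = ⌊$141,728/5⌋ = $28,345 → take SL $28,345. Book value $156,583.
Year 6: DB = ⌊$156,583 × 125%/9⌋ = $21,747; SL = ⌊$113,383/4⌋ = $28,345 → take SL $28,345. Book value $128,238.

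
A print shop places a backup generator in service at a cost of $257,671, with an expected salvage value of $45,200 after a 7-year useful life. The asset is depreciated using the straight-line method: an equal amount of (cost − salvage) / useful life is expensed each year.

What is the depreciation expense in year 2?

$30,353

Depreciable base = $257,671 − $45,200 = $212,471.
Annual expense = $212,471 / 7 = $30,353.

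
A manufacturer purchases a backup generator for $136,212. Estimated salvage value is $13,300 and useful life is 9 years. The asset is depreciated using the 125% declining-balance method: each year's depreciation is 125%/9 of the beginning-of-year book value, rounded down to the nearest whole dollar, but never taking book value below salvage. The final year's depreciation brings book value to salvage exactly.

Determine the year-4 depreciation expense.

$12,080

Depreciable base = $136,212 − $13,300 = $122,912.
Year 1: ⌊$136,212 × 125%/9⌋ = $18,918. Book value $117,294.
Year 2: ⌊$117,294 × 125%/9⌋ = $16,290. Book value $101,004.
Year 3: ⌊$101,004 × 125%/9⌋ = $14,028. Book value $86,976.
Year 4: ⌊$86,976 × 125%/9⌋ = $12,080. Book value $74,896.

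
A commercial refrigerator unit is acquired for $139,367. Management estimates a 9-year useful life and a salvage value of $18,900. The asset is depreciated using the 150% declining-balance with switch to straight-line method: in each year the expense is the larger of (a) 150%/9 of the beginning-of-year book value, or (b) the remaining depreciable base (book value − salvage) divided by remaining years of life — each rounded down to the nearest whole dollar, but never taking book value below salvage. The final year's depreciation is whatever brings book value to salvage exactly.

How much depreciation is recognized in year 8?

$9,258

Depreciable base = $139,367 − $18,900 = $120,467.
Year 1: DB = ⌊$139,367 × 150%/9⌋ = $23,227; SL = ⌊$120,467/9⌋ = $13,385 → take DB $23,227. Book value $116,140.
Year 2: DB = ⌊$116,140 × 150%/9⌋ = $19,356; SL = ⌊$97,240/8⌋ = $12,155 → take DB $19,356. Book value $96,784.
Year 3: DB = ⌊$96,784 × 150%/9⌋ = $16,130; SL = ⌊$77,884/7⌋ = $11,126 → take DB $16,130. Book value $80,654.
Year 4: DB = ⌊$80,654 × 150%/9⌋ = $13,442; SL = ⌊$61,754/6⌋ = $10,292 → take DB $13,442. Book value $67,212.
Year 5: DB = ⌊$67,212 × 150%/9⌋ = $11,202; SL = ⌊$48,312/5⌋ = $9,662 → take DB $11,202. Book value $56,010.
Year 6: DB = ⌊$56,010 × 150%/9⌋ = $9,335; SL = ⌊$37,110/4⌋ = $9,277 → take DB $9,335. Book value $46,675.
Year 7: DB = ⌊$46,675 × 150%/9⌋ = $7,779; SL = ⌊$27,775/3⌋ = $9,258 → take SL $9,258. Book value $37,417.
Year 8: DB = ⌊$37,417 × 150%/9⌋ = $6,236; SL = ⌊$18,517/2⌋ = $9,258 → take SL $9,258. Book value $28,159.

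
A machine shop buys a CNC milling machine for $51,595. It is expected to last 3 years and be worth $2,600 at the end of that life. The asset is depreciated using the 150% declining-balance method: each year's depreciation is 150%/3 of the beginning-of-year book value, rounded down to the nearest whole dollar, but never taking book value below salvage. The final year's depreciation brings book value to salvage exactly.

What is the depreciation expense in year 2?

$12,899

Depreciable base = $51,595 − $2,600 = $48,995.
Year 1: ⌊$51,595 × 150%/3⌋ = $25,797. Book value $25,798.
Year 2: ⌊$25,798 × 150%/3⌋ = $12,899. Book value $12,899.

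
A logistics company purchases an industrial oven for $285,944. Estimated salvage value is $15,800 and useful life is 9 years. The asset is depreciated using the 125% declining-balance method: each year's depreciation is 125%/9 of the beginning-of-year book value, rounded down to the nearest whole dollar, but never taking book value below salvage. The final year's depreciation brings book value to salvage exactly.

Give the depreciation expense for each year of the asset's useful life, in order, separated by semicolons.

Depreciable base = $285,944 − $15,800 = $270,144.
Year 1: ⌊$285,944 × 125%/9⌋ = $39,714. Book value $246,230.
Year 2: ⌊$246,230 × 125%/9⌋ = $34,198. Book value $212,032.
Year 3: ⌊$212,032 × 125%/9⌋ = $29,448. Book value $182,584.
Year 4: ⌊$182,584 × 125%/9⌋ = $25,358. Book value $157,226.
Year 5: ⌊$157,226 × 125%/9⌋ = $21,836. Book value $135,390.
Year 6: ⌊$135,390 × 125%/9⌋ = $18,804. Book value $116,586.
Year 7: ⌊$116,586 × 125%/9⌋ = $16,192. Book value $100,394.
Year 8: ⌊$100,394 × 125%/9⌋ = $13,943. Book value $86,451.
Year 9 (final): $86,451 − $15,800 = $70,651. Book value $15,800.

$39,714; $34,198; $29,448; $25,358; $21,836; $18,804; $16,192; $13,943; $70,651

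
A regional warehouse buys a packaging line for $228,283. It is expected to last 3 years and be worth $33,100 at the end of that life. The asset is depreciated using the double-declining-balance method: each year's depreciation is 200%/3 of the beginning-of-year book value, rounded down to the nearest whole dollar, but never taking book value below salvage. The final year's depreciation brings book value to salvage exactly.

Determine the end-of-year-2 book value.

$33,100

Depreciable base = $228,283 − $33,100 = $195,183.
Year 1: ⌊$228,283 × 200%/3⌋ = $152,188. Book value $76,095.
Year 2: ⌊$76,095 × 200%/3⌋ = $50,730, capped at $42,995. Book value $33,100.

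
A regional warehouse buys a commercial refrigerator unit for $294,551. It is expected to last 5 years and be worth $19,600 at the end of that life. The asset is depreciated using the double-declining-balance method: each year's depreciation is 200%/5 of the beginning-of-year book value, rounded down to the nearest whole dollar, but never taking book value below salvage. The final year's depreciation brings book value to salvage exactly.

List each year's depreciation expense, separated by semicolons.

$117,820; $70,692; $42,415; $25,449; $18,575

Depreciable base = $294,551 − $19,600 = $274,951.
Year 1: ⌊$294,551 × 200%/5⌋ = $117,820. Book value $176,731.
Year 2: ⌊$176,731 × 200%/5⌋ = $70,692. Book value $106,039.
Year 3: ⌊$106,039 × 200%/5⌋ = $42,415. Book value $63,624.
Year 4: ⌊$63,624 × 200%/5⌋ = $25,449. Book value $38,175.
Year 5 (final): $38,175 − $19,600 = $18,575. Book value $19,600.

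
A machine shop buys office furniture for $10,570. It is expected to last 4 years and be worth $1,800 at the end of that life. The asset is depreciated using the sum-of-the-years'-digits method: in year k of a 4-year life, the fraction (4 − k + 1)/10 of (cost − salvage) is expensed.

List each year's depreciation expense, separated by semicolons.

Depreciable base = $10,570 − $1,800 = $8,770.
Sum of the years' digits = 4+3+2+1 = 10.
Year 1: $8,770 × 4/10 = $3,508. Book value $7,062.
Year 2: $8,770 × 3/10 = $2,631. Book value $4,431.
Year 3: $8,770 × 2/10 = $1,754. Book value $2,677.
Year 4: $8,770 × 1/10 = $877. Book value $1,800.

$3,508; $2,631; $1,754; $877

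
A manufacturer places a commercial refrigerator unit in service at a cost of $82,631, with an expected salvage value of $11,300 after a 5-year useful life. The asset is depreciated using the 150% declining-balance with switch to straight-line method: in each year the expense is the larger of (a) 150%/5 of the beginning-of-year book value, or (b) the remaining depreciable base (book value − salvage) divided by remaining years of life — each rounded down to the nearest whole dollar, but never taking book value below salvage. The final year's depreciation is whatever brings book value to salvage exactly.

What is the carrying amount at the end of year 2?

$40,490

Depreciable base = $82,631 − $11,300 = $71,331.
Year 1: DB = ⌊$82,631 × 150%/5⌋ = $24,789; SL = ⌊$71,331/5⌋ = $14,266 → take DB $24,789. Book value $57,842.
Year 2: DB = ⌊$57,842 × 150%/5⌋ = $17,352; SL = ⌊$46,542/4⌋ = $11,635 → take DB $17,352. Book value $40,490.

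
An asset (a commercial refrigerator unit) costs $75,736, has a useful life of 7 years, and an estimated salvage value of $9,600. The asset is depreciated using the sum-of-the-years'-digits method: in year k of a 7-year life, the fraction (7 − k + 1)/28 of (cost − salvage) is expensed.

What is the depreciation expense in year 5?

$7,086

Depreciable base = $75,736 − $9,600 = $66,136.
Sum of the years' digits = 7+6+5+4+3+2+1 = 28.
Year 1: $66,136 × 7/28 = $16,534. Book value $59,202.
Year 2: $66,136 × 6/28 = $14,172. Book value $45,030.
Year 3: $66,136 × 5/28 = $11,810. Book value $33,220.
Year 4: $66,136 × 4/28 = $9,448. Book value $23,772.
Year 5: $66,136 × 3/28 = $7,086. Book value $16,686.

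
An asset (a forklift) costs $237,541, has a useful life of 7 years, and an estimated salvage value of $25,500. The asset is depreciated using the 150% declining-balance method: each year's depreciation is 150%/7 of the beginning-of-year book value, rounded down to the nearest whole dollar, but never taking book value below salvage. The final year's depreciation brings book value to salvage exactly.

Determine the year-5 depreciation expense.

$19,399

Depreciable base = $237,541 − $25,500 = $212,041.
Year 1: ⌊$237,541 × 150%/7⌋ = $50,901. Book value $186,640.
Year 2: ⌊$186,640 × 150%/7⌋ = $39,994. Book value $146,646.
Year 3: ⌊$146,646 × 150%/7⌋ = $31,424. Book value $115,222.
Year 4: ⌊$115,222 × 150%/7⌋ = $24,690. Book value $90,532.
Year 5: ⌊$90,532 × 150%/7⌋ = $19,399. Book value $71,133.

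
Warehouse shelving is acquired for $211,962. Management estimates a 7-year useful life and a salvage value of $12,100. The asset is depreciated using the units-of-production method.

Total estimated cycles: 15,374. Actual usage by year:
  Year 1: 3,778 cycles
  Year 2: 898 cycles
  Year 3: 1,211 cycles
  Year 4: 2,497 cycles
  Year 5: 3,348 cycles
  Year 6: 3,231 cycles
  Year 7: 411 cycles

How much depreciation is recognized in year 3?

$15,743

Depreciable base = $211,962 − $12,100 = $199,862.
Rate = $199,862 / 15,374 cycles = $13 per cycle.
Year 1: 3,778 × $13 = $49,114. Book value $162,848.
Year 2: 898 × $13 = $11,674. Book value $151,174.
Year 3: 1,211 × $13 = $15,743. Book value $135,431.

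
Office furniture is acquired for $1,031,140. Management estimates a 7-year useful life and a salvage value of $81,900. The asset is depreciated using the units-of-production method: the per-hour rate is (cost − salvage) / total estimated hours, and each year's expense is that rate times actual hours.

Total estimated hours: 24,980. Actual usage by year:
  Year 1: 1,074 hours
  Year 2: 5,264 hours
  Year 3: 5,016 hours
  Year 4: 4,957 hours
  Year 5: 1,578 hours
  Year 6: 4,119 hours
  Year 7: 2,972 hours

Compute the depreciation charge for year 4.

Depreciable base = $1,031,140 − $81,900 = $949,240.
Rate = $949,240 / 24,980 hours = $38 per hour.
Year 1: 1,074 × $38 = $40,812. Book value $990,328.
Year 2: 5,264 × $38 = $200,032. Book value $790,296.
Year 3: 5,016 × $38 = $190,608. Book value $599,688.
Year 4: 4,957 × $38 = $188,366. Book value $411,322.

$188,366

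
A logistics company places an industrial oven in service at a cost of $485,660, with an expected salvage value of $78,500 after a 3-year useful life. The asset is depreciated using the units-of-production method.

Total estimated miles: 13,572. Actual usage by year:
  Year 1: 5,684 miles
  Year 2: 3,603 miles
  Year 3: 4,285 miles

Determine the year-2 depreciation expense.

$108,090

Depreciable base = $485,660 − $78,500 = $407,160.
Rate = $407,160 / 13,572 miles = $30 per mile.
Year 1: 5,684 × $30 = $170,520. Book value $315,140.
Year 2: 3,603 × $30 = $108,090. Book value $207,050.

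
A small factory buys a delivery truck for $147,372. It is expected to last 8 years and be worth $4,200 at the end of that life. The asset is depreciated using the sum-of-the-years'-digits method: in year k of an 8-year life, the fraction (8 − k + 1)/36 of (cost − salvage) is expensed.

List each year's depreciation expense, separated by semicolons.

$31,816; $27,839; $23,862; $19,885; $15,908; $11,931; $7,954; $3,977

Depreciable base = $147,372 − $4,200 = $143,172.
Sum of the years' digits = 8+7+6+5+4+3+2+1 = 36.
Year 1: $143,172 × 8/36 = $31,816. Book value $115,556.
Year 2: $143,172 × 7/36 = $27,839. Book value $87,717.
Year 3: $143,172 × 6/36 = $23,862. Book value $63,855.
Year 4: $143,172 × 5/36 = $19,885. Book value $43,970.
Year 5: $143,172 × 4/36 = $15,908. Book value $28,062.
Year 6: $143,172 × 3/36 = $11,931. Book value $16,131.
Year 7: $143,172 × 2/36 = $7,954. Book value $8,177.
Year 8: $143,172 × 1/36 = $3,977. Book value $4,200.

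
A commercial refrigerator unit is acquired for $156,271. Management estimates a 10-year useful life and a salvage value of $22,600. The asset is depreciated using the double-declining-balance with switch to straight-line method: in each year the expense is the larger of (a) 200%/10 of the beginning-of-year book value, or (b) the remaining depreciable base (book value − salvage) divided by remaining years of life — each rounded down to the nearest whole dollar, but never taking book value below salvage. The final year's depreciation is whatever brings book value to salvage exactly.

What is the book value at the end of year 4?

Depreciable base = $156,271 − $22,600 = $133,671.
Year 1: DB = ⌊$156,271 × 200%/10⌋ = $31,254; SL = ⌊$133,671/10⌋ = $13,367 → take DB $31,254. Book value $125,017.
Year 2: DB = ⌊$125,017 × 200%/10⌋ = $25,003; SL = ⌊$102,417/9⌋ = $11,379 → take DB $25,003. Book value $100,014.
Year 3: DB = ⌊$100,014 × 200%/10⌋ = $20,002; SL = ⌊$77,414/8⌋ = $9,676 → take DB $20,002. Book value $80,012.
Year 4: DB = ⌊$80,012 × 200%/10⌋ = $16,002; SL = ⌊$57,412/7⌋ = $8,201 → take DB $16,002. Book value $64,010.

$64,010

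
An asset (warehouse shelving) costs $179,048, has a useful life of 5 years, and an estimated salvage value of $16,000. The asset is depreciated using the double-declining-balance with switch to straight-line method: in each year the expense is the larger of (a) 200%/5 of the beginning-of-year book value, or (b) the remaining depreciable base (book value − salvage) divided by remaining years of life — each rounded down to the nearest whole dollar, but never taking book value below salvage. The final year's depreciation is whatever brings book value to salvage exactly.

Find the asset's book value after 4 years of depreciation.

$23,205

Depreciable base = $179,048 − $16,000 = $163,048.
Year 1: DB = ⌊$179,048 × 200%/5⌋ = $71,619; SL = ⌊$163,048/5⌋ = $32,609 → take DB $71,619. Book value $107,429.
Year 2: DB = ⌊$107,429 × 200%/5⌋ = $42,971; SL = ⌊$91,429/4⌋ = $22,857 → take DB $42,971. Book value $64,458.
Year 3: DB = ⌊$64,458 × 200%/5⌋ = $25,783; SL = ⌊$48,458/3⌋ = $16,152 → take DB $25,783. Book value $38,675.
Year 4: DB = ⌊$38,675 × 200%/5⌋ = $15,470; SL = ⌊$22,675/2⌋ = $11,337 → take DB $15,470. Book value $23,205.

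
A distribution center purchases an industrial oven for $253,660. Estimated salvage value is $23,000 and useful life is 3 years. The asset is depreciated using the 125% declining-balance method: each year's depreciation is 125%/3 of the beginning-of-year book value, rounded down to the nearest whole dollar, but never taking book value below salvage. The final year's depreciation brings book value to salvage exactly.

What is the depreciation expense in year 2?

Depreciable base = $253,660 − $23,000 = $230,660.
Year 1: ⌊$253,660 × 125%/3⌋ = $105,691. Book value $147,969.
Year 2: ⌊$147,969 × 125%/3⌋ = $61,653. Book value $86,316.

$61,653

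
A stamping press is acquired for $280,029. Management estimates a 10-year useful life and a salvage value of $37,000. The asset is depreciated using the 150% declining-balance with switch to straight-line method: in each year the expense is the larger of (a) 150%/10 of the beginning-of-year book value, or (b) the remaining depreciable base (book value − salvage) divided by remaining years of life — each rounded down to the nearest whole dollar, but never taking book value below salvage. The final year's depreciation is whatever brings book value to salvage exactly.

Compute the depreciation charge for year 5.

$21,926

Depreciable base = $280,029 − $37,000 = $243,029.
Year 1: DB = ⌊$280,029 × 150%/10⌋ = $42,004; SL = ⌊$243,029/10⌋ = $24,302 → take DB $42,004. Book value $238,025.
Year 2: DB = ⌊$238,025 × 150%/10⌋ = $35,703; SL = ⌊$201,025/9⌋ = $22,336 → take DB $35,703. Book value $202,322.
Year 3: DB = ⌊$202,322 × 150%/10⌋ = $30,348; SL = ⌊$165,322/8⌋ = $20,665 → take DB $30,348. Book value $171,974.
Year 4: DB = ⌊$171,974 × 150%/10⌋ = $25,796; SL = ⌊$134,974/7⌋ = $19,282 → take DB $25,796. Book value $146,178.
Year 5: DB = ⌊$146,178 × 150%/10⌋ = $21,926; SL = ⌊$109,178/6⌋ = $18,196 → take DB $21,926. Book value $124,252.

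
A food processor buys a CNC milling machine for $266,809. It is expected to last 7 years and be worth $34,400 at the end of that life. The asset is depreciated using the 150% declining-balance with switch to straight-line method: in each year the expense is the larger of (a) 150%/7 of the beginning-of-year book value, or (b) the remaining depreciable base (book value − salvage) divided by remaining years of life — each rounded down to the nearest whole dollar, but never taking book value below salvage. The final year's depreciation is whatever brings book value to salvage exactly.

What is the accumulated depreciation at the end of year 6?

Depreciable base = $266,809 − $34,400 = $232,409.
Year 1: DB = ⌊$266,809 × 150%/7⌋ = $57,173; SL = ⌊$232,409/7⌋ = $33,201 → take DB $57,173. Book value $209,636.
Year 2: DB = ⌊$209,636 × 150%/7⌋ = $44,922; SL = ⌊$175,236/6⌋ = $29,206 → take DB $44,922. Book value $164,714.
Year 3: DB = ⌊$164,714 × 150%/7⌋ = $35,295; SL = ⌊$130,314/5⌋ = $26,062 → take DB $35,295. Book value $129,419.
Year 4: DB = ⌊$129,419 × 150%/7⌋ = $27,732; SL = ⌊$95,019/4⌋ = $23,754 → take DB $27,732. Book value $101,687.
Year 5: DB = ⌊$101,687 × 150%/7⌋ = $21,790; SL = ⌊$67,287/3⌋ = $22,429 → take SL $22,429. Book value $79,258.
Year 6: DB = ⌊$79,258 × 150%/7⌋ = $16,983; SL = ⌊$44,858/2⌋ = $22,429 → take SL $22,429. Book value $56,829.
Accumulated through year 6 = $266,809 − $56,829 = $209,980.

$209,980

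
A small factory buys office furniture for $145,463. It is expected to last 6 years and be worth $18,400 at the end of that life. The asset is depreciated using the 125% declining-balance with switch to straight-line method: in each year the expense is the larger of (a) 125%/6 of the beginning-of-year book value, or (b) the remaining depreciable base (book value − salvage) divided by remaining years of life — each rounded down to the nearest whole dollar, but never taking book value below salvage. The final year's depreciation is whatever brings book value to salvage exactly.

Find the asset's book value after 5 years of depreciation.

Depreciable base = $145,463 − $18,400 = $127,063.
Year 1: DB = ⌊$145,463 × 125%/6⌋ = $30,304; SL = ⌊$127,063/6⌋ = $21,177 → take DB $30,304. Book value $115,159.
Year 2: DB = ⌊$115,159 × 125%/6⌋ = $23,991; SL = ⌊$96,759/5⌋ = $19,351 → take DB $23,991. Book value $91,168.
Year 3: DB = ⌊$91,168 × 125%/6⌋ = $18,993; SL = ⌊$72,768/4⌋ = $18,192 → take DB $18,993. Book value $72,175.
Year 4: DB = ⌊$72,175 × 125%/6⌋ = $15,036; SL = ⌊$53,775/3⌋ = $17,925 → take SL $17,925. Book value $54,250.
Year 5: DB = ⌊$54,250 × 125%/6⌋ = $11,302; SL = ⌊$35,850/2⌋ = $17,925 → take SL $17,925. Book value $36,325.

$36,325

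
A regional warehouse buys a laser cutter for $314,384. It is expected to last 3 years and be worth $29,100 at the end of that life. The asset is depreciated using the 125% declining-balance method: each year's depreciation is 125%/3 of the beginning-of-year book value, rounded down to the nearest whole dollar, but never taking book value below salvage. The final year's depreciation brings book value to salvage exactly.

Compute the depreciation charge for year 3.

$77,879

Depreciable base = $314,384 − $29,100 = $285,284.
Year 1: ⌊$314,384 × 125%/3⌋ = $130,993. Book value $183,391.
Year 2: ⌊$183,391 × 125%/3⌋ = $76,412. Book value $106,979.
Year 3 (final): $106,979 − $29,100 = $77,879. Book value $29,100.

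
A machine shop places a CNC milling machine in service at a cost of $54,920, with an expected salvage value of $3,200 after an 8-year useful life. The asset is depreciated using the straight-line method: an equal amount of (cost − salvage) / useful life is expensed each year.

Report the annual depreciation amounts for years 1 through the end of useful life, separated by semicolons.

Depreciable base = $54,920 − $3,200 = $51,720.
Annual expense = $51,720 / 8 = $6,465.
End of year 1: book value $48,455.
End of year 2: book value $41,990.
End of year 3: book value $35,525.
End of year 4: book value $29,060.
End of year 5: book value $22,595.
End of year 6: book value $16,130.
End of year 7: book value $9,665.
End of year 8: book value $3,200.

$6,465; $6,465; $6,465; $6,465; $6,465; $6,465; $6,465; $6,465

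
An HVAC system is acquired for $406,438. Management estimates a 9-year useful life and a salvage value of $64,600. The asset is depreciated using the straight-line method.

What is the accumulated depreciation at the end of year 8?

Depreciable base = $406,438 − $64,600 = $341,838.
Annual expense = $341,838 / 9 = $37,982.
End of year 1: book value $368,456.
End of year 2: book value $330,474.
End of year 3: book value $292,492.
End of year 4: book value $254,510.
End of year 5: book value $216,528.
End of year 6: book value $178,546.
End of year 7: book value $140,564.
End of year 8: book value $102,582.
Accumulated through year 8 = $406,438 − $102,582 = $303,856.

$303,856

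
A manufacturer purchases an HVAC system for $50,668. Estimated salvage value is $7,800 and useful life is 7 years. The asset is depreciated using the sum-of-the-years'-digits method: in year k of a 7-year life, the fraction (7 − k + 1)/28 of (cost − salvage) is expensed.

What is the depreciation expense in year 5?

Depreciable base = $50,668 − $7,800 = $42,868.
Sum of the years' digits = 7+6+5+4+3+2+1 = 28.
Year 1: $42,868 × 7/28 = $10,717. Book value $39,951.
Year 2: $42,868 × 6/28 = $9,186. Book value $30,765.
Year 3: $42,868 × 5/28 = $7,655. Book value $23,110.
Year 4: $42,868 × 4/28 = $6,124. Book value $16,986.
Year 5: $42,868 × 3/28 = $4,593. Book value $12,393.

$4,593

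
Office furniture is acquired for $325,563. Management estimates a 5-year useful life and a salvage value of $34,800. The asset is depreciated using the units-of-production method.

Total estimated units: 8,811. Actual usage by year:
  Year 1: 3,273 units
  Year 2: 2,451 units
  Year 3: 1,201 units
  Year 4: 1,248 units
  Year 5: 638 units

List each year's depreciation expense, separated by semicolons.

Depreciable base = $325,563 − $34,800 = $290,763.
Rate = $290,763 / 8,811 units = $33 per unit.
Year 1: 3,273 × $33 = $108,009. Book value $217,554.
Year 2: 2,451 × $33 = $80,883. Book value $136,671.
Year 3: 1,201 × $33 = $39,633. Book value $97,038.
Year 4: 1,248 × $33 = $41,184. Book value $55,854.
Year 5: 638 × $33 = $21,054. Book value $34,800.

$108,009; $80,883; $39,633; $41,184; $21,054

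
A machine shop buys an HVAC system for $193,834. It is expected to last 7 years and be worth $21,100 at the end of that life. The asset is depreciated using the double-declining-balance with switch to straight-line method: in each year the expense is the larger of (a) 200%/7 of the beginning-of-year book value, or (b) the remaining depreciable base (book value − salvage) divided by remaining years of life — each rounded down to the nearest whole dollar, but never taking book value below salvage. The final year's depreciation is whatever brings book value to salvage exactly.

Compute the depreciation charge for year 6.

Depreciable base = $193,834 − $21,100 = $172,734.
Year 1: DB = ⌊$193,834 × 200%/7⌋ = $55,381; SL = ⌊$172,734/7⌋ = $24,676 → take DB $55,381. Book value $138,453.
Year 2: DB = ⌊$138,453 × 200%/7⌋ = $39,558; SL = ⌊$117,353/6⌋ = $19,558 → take DB $39,558. Book value $98,895.
Year 3: DB = ⌊$98,895 × 200%/7⌋ = $28,255; SL = ⌊$77,795/5⌋ = $15,559 → take DB $28,255. Book value $70,640.
Year 4: DB = ⌊$70,640 × 200%/7⌋ = $20,182; SL = ⌊$49,540/4⌋ = $12,385 → take DB $20,182. Book value $50,458.
Year 5: DB = ⌊$50,458 × 200%/7⌋ = $14,416; SL = ⌊$29,358/3⌋ = $9,786 → take DB $14,416. Book value $36,042.
Year 6: DB = ⌊$36,042 × 200%/7⌋ = $10,297; SL = ⌊$14,942/2⌋ = $7,471 → take DB $10,297. Book value $25,745.

$10,297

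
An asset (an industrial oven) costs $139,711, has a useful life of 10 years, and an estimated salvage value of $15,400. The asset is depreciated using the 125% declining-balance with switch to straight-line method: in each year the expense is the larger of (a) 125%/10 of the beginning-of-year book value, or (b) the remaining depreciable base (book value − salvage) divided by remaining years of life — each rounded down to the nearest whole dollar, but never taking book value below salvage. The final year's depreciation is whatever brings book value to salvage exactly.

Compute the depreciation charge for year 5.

$11,083

Depreciable base = $139,711 − $15,400 = $124,311.
Year 1: DB = ⌊$139,711 × 125%/10⌋ = $17,463; SL = ⌊$124,311/10⌋ = $12,431 → take DB $17,463. Book value $122,248.
Year 2: DB = ⌊$122,248 × 125%/10⌋ = $15,281; SL = ⌊$106,848/9⌋ = $11,872 → take DB $15,281. Book value $106,967.
Year 3: DB = ⌊$106,967 × 125%/10⌋ = $13,370; SL = ⌊$91,567/8⌋ = $11,445 → take DB $13,370. Book value $93,597.
Year 4: DB = ⌊$93,597 × 125%/10⌋ = $11,699; SL = ⌊$78,197/7⌋ = $11,171 → take DB $11,699. Book value $81,898.
Year 5: DB = ⌊$81,898 × 125%/10⌋ = $10,237; SL = ⌊$66,498/6⌋ = $11,083 → take SL $11,083. Book value $70,815.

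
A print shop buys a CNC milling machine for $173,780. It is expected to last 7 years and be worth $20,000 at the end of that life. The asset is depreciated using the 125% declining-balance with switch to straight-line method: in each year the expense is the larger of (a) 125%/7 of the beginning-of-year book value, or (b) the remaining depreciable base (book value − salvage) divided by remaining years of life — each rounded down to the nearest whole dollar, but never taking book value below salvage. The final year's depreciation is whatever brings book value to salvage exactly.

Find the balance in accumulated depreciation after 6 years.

$134,700

Depreciable base = $173,780 − $20,000 = $153,780.
Year 1: DB = ⌊$173,780 × 125%/7⌋ = $31,032; SL = ⌊$153,780/7⌋ = $21,968 → take DB $31,032. Book value $142,748.
Year 2: DB = ⌊$142,748 × 125%/7⌋ = $25,490; SL = ⌊$122,748/6⌋ = $20,458 → take DB $25,490. Book value $117,258.
Year 3: DB = ⌊$117,258 × 125%/7⌋ = $20,938; SL = ⌊$97,258/5⌋ = $19,451 → take DB $20,938. Book value $96,320.
Year 4: DB = ⌊$96,320 × 125%/7⌋ = $17,200; SL = ⌊$76,320/4⌋ = $19,080 → take SL $19,080. Book value $77,240.
Year 5: DB = ⌊$77,240 × 125%/7⌋ = $13,792; SL = ⌊$57,240/3⌋ = $19,080 → take SL $19,080. Book value $58,160.
Year 6: DB = ⌊$58,160 × 125%/7⌋ = $10,385; SL = ⌊$38,160/2⌋ = $19,080 → take SL $19,080. Book value $39,080.
Accumulated through year 6 = $173,780 − $39,080 = $134,700.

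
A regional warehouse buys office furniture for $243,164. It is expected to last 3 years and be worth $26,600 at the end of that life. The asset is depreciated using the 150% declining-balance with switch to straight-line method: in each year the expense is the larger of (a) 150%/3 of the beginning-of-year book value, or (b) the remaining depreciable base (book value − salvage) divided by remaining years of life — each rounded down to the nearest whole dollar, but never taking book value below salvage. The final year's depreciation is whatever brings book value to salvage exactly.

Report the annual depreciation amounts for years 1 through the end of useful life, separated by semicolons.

Depreciable base = $243,164 − $26,600 = $216,564.
Year 1: DB = ⌊$243,164 × 150%/3⌋ = $121,582; SL = ⌊$216,564/3⌋ = $72,188 → take DB $121,582. Book value $121,582.
Year 2: DB = ⌊$121,582 × 150%/3⌋ = $60,791; SL = ⌊$94,982/2⌋ = $47,491 → take DB $60,791. Book value $60,791.
Year 3 (final): $60,791 − $26,600 = $34,191. Book value $26,600.

$121,582; $60,791; $34,191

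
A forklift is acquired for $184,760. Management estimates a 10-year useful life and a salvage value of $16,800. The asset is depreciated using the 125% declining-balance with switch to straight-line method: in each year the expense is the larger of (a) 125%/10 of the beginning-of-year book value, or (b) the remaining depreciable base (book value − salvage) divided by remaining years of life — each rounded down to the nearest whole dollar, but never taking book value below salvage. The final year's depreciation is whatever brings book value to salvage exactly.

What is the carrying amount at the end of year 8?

$47,302

Depreciable base = $184,760 − $16,800 = $167,960.
Year 1: DB = ⌊$184,760 × 125%/10⌋ = $23,095; SL = ⌊$167,960/10⌋ = $16,796 → take DB $23,095. Book value $161,665.
Year 2: DB = ⌊$161,665 × 125%/10⌋ = $20,208; SL = ⌊$144,865/9⌋ = $16,096 → take DB $20,208. Book value $141,457.
Year 3: DB = ⌊$141,457 × 125%/10⌋ = $17,682; SL = ⌊$124,657/8⌋ = $15,582 → take DB $17,682. Book value $123,775.
Year 4: DB = ⌊$123,775 × 125%/10⌋ = $15,471; SL = ⌊$106,975/7⌋ = $15,282 → take DB $15,471. Book value $108,304.
Year 5: DB = ⌊$108,304 × 125%/10⌋ = $13,538; SL = ⌊$91,504/6⌋ = $15,250 → take SL $15,250. Book value $93,054.
Year 6: DB = ⌊$93,054 × 125%/10⌋ = $11,631; SL = ⌊$76,254/5⌋ = $15,250 → take SL $15,250. Book value $77,804.
Year 7: DB = ⌊$77,804 × 125%/10⌋ = $9,725; SL = ⌊$61,004/4⌋ = $15,251 → take SL $15,251. Book value $62,553.
Year 8: DB = ⌊$62,553 × 125%/10⌋ = $7,819; SL = ⌊$45,753/3⌋ = $15,251 → take SL $15,251. Book value $47,302.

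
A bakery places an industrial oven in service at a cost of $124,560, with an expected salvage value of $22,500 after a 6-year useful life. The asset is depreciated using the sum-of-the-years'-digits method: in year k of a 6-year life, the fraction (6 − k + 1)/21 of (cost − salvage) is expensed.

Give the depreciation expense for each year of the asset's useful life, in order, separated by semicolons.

Depreciable base = $124,560 − $22,500 = $102,060.
Sum of the years' digits = 6+5+4+3+2+1 = 21.
Year 1: $102,060 × 6/21 = $29,160. Book value $95,400.
Year 2: $102,060 × 5/21 = $24,300. Book value $71,100.
Year 3: $102,060 × 4/21 = $19,440. Book value $51,660.
Year 4: $102,060 × 3/21 = $14,580. Book value $37,080.
Year 5: $102,060 × 2/21 = $9,720. Book value $27,360.
Year 6: $102,060 × 1/21 = $4,860. Book value $22,500.

$29,160; $24,300; $19,440; $14,580; $9,720; $4,860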